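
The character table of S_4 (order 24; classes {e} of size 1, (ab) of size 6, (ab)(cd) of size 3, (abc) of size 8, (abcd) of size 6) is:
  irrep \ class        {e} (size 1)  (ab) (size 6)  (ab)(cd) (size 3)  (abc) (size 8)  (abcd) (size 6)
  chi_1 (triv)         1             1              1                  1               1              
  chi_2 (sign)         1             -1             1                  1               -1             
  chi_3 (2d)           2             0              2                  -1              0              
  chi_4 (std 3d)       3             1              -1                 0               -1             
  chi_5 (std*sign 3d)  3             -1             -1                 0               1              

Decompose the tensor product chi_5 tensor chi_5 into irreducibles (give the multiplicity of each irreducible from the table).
chi_5 tensor chi_5 = chi_1 + chi_3 + chi_4 + chi_5 (all other irreducibles have multiplicity 0).

Explanation: The character of a tensor product is the pointwise product (chi_5 * chi_5)(C) = chi_5(C) * chi_5(C):
  {e}: (3)*(3), (ab): (-1)*(-1), (ab)(cd): (-1)*(-1), (abc): (0)*(0), (abcd): (1)*(1)
so (chi_5 * chi_5) takes values
  {e} -> 9, (ab) -> 1, (ab)(cd) -> 1, (abc) -> 0, (abcd) -> 1.
Now take the inner product of this character with each irreducible chi from the table, <chi_5*chi_5, chi> = (1/24) sum_C |C| (chi_5*chi_5)(C) conj(chi(C)):
  <chi_5*chi_5, chi_1> = (1/24)[1*(9)*conj(1) + 6*(1)*conj(1) + 3*(1)*conj(1) + 8*(0)*conj(1) + 6*(1)*conj(1)]
      = (1/24)[(9) + (6) + (3) + (0) + (6)] = 24/24 = 1
  <chi_5*chi_5, chi_2> = (1/24)[1*(9)*conj(1) + 6*(1)*conj(-1) + 3*(1)*conj(1) + 8*(0)*conj(1) + 6*(1)*conj(-1)]
      = (1/24)[(9) + (-6) + (3) + (0) + (-6)] = 0/24 = 0
  <chi_5*chi_5, chi_3> = (1/24)[1*(9)*conj(2) + 6*(1)*conj(0) + 3*(1)*conj(2) + 8*(0)*conj(-1) + 6*(1)*conj(0)]
      = (1/24)[(18) + (0) + (6) + (0) + (0)] = 24/24 = 1
  <chi_5*chi_5, chi_4> = (1/24)[1*(9)*conj(3) + 6*(1)*conj(1) + 3*(1)*conj(-1) + 8*(0)*conj(0) + 6*(1)*conj(-1)]
      = (1/24)[(27) + (6) + (-3) + (0) + (-6)] = 24/24 = 1
  <chi_5*chi_5, chi_5> = (1/24)[1*(9)*conj(3) + 6*(1)*conj(-1) + 3*(1)*conj(-1) + 8*(0)*conj(0) + 6*(1)*conj(1)]
      = (1/24)[(27) + (-6) + (-3) + (0) + (6)] = 24/24 = 1
Hence the multiplicities are chi_1: 1, chi_3: 1, chi_4: 1, chi_5: 1. Dimension check: dim(chi_5)*dim(chi_5) = 3*3 = 9 and sum (mult * dim) = 1*1 + 1*2 + 1*3 + 1*3 = 9.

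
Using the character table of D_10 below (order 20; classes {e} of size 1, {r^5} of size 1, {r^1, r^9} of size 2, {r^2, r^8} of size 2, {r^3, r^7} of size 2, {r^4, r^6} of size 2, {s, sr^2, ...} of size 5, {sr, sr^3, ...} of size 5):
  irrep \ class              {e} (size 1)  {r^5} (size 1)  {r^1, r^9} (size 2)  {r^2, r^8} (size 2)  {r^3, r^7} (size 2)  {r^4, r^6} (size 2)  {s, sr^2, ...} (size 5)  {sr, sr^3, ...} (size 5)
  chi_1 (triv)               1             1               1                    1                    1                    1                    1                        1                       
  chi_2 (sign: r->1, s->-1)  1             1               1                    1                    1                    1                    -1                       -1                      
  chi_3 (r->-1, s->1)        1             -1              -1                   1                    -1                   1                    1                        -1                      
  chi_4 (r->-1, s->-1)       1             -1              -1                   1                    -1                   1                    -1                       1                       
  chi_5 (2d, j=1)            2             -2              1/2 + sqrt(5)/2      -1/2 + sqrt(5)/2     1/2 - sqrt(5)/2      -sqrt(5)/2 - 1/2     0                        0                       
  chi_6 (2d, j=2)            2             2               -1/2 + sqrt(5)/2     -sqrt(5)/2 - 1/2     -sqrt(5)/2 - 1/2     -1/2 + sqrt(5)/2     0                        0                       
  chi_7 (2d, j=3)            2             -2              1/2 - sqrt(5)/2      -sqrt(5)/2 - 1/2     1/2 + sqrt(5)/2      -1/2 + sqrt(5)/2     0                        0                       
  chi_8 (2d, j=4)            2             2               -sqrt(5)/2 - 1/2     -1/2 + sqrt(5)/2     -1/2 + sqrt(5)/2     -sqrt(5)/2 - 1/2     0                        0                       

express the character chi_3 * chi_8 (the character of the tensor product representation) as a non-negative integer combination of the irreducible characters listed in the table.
chi_3 tensor chi_8 = chi_5 (all other irreducibles have multiplicity 0).

Justification: The character of a tensor product is the pointwise product (chi_3 * chi_8)(C) = chi_3(C) * chi_8(C):
  {e}: (1)*(2), {r^5}: (-1)*(2), {r^1, r^9}: (-1)*(-sqrt(5)/2 - 1/2), {r^2, r^8}: (1)*(-1/2 + sqrt(5)/2), {r^3, r^7}: (-1)*(-1/2 + sqrt(5)/2), {r^4, r^6}: (1)*(-sqrt(5)/2 - 1/2), {s, sr^2, ...}: (1)*(0), {sr, sr^3, ...}: (-1)*(0)
so (chi_3 * chi_8) takes values
  {e} -> 2, {r^5} -> -2, {r^1, r^9} -> 1/2 + sqrt(5)/2, {r^2, r^8} -> -1/2 + sqrt(5)/2, {r^3, r^7} -> 1/2 - sqrt(5)/2, {r^4, r^6} -> -sqrt(5)/2 - 1/2, {s, sr^2, ...} -> 0, {sr, sr^3, ...} -> 0.
Now take the inner product of this character with each irreducible chi from the table, <chi_3*chi_8, chi> = (1/20) sum_C |C| (chi_3*chi_8)(C) conj(chi(C)):
  <chi_3*chi_8, chi_1> = (1/20)[1*(2)*conj(1) + 1*(-2)*conj(1) + 2*(1/2 + sqrt(5)/2)*conj(1) + 2*(-1/2 + sqrt(5)/2)*conj(1) + 2*(1/2 - sqrt(5)/2)*conj(1) + 2*(-sqrt(5)/2 - 1/2)*conj(1) + 5*(0)*conj(1) + 5*(0)*conj(1)]
      = (1/20)[(2) + (-2) + (1 + sqrt(5)) + (-1 + sqrt(5)) + (1 - sqrt(5)) + (-sqrt(5) - 1) + (0) + (0)] = 0/20 = 0
  <chi_3*chi_8, chi_2> = (1/20)[1*(2)*conj(1) + 1*(-2)*conj(1) + 2*(1/2 + sqrt(5)/2)*conj(1) + 2*(-1/2 + sqrt(5)/2)*conj(1) + 2*(1/2 - sqrt(5)/2)*conj(1) + 2*(-sqrt(5)/2 - 1/2)*conj(1) + 5*(0)*conj(-1) + 5*(0)*conj(-1)]
      = (1/20)[(2) + (-2) + (1 + sqrt(5)) + (-1 + sqrt(5)) + (1 - sqrt(5)) + (-sqrt(5) - 1) + (0) + (0)] = 0/20 = 0
  <chi_3*chi_8, chi_3> = (1/20)[1*(2)*conj(1) + 1*(-2)*conj(-1) + 2*(1/2 + sqrt(5)/2)*conj(-1) + 2*(-1/2 + sqrt(5)/2)*conj(1) + 2*(1/2 - sqrt(5)/2)*conj(-1) + 2*(-sqrt(5)/2 - 1/2)*conj(1) + 5*(0)*conj(1) + 5*(0)*conj(-1)]
      = (1/20)[(2) + (2) + (-sqrt(5) - 1) + (-1 + sqrt(5)) + (-1 + sqrt(5)) + (-sqrt(5) - 1) + (0) + (0)] = 0/20 = 0
  <chi_3*chi_8, chi_4> = (1/20)[1*(2)*conj(1) + 1*(-2)*conj(-1) + 2*(1/2 + sqrt(5)/2)*conj(-1) + 2*(-1/2 + sqrt(5)/2)*conj(1) + 2*(1/2 - sqrt(5)/2)*conj(-1) + 2*(-sqrt(5)/2 - 1/2)*conj(1) + 5*(0)*conj(-1) + 5*(0)*conj(1)]
      = (1/20)[(2) + (2) + (-sqrt(5) - 1) + (-1 + sqrt(5)) + (-1 + sqrt(5)) + (-sqrt(5) - 1) + (0) + (0)] = 0/20 = 0
  <chi_3*chi_8, chi_5> = (1/20)[1*(2)*conj(2) + 1*(-2)*conj(-2) + 2*(1/2 + sqrt(5)/2)*conj(1/2 + sqrt(5)/2) + 2*(-1/2 + sqrt(5)/2)*conj(-1/2 + sqrt(5)/2) + 2*(1/2 - sqrt(5)/2)*conj(1/2 - sqrt(5)/2) + 2*(-sqrt(5)/2 - 1/2)*conj(-sqrt(5)/2 - 1/2) + 5*(0)*conj(0) + 5*(0)*conj(0)]
      = (1/20)[(4) + (4) + (sqrt(5) + 3) + (3 - sqrt(5)) + (3 - sqrt(5)) + (sqrt(5) + 3) + (0) + (0)] = 20/20 = 1
  <chi_3*chi_8, chi_6> = (1/20)[1*(2)*conj(2) + 1*(-2)*conj(2) + 2*(1/2 + sqrt(5)/2)*conj(-1/2 + sqrt(5)/2) + 2*(-1/2 + sqrt(5)/2)*conj(-sqrt(5)/2 - 1/2) + 2*(1/2 - sqrt(5)/2)*conj(-sqrt(5)/2 - 1/2) + 2*(-sqrt(5)/2 - 1/2)*conj(-1/2 + sqrt(5)/2) + 5*(0)*conj(0) + 5*(0)*conj(0)]
      = (1/20)[(4) + (-4) + (2) + (-2) + (2) + (-2) + (0) + (0)] = 0/20 = 0
  <chi_3*chi_8, chi_7> = (1/20)[1*(2)*conj(2) + 1*(-2)*conj(-2) + 2*(1/2 + sqrt(5)/2)*conj(1/2 - sqrt(5)/2) + 2*(-1/2 + sqrt(5)/2)*conj(-sqrt(5)/2 - 1/2) + 2*(1/2 - sqrt(5)/2)*conj(1/2 + sqrt(5)/2) + 2*(-sqrt(5)/2 - 1/2)*conj(-1/2 + sqrt(5)/2) + 5*(0)*conj(0) + 5*(0)*conj(0)]
      = (1/20)[(4) + (4) + (-2) + (-2) + (-2) + (-2) + (0) + (0)] = 0/20 = 0
  <chi_3*chi_8, chi_8> = (1/20)[1*(2)*conj(2) + 1*(-2)*conj(2) + 2*(1/2 + sqrt(5)/2)*conj(-sqrt(5)/2 - 1/2) + 2*(-1/2 + sqrt(5)/2)*conj(-1/2 + sqrt(5)/2) + 2*(1/2 - sqrt(5)/2)*conj(-1/2 + sqrt(5)/2) + 2*(-sqrt(5)/2 - 1/2)*conj(-sqrt(5)/2 - 1/2) + 5*(0)*conj(0) + 5*(0)*conj(0)]
      = (1/20)[(4) + (-4) + (-3 - sqrt(5)) + (3 - sqrt(5)) + (-3 + sqrt(5)) + (sqrt(5) + 3) + (0) + (0)] = 0/20 = 0
Hence the multiplicities are chi_5: 1. Dimension check: dim(chi_3)*dim(chi_8) = 1*2 = 2 and sum (mult * dim) = 1*2 = 2.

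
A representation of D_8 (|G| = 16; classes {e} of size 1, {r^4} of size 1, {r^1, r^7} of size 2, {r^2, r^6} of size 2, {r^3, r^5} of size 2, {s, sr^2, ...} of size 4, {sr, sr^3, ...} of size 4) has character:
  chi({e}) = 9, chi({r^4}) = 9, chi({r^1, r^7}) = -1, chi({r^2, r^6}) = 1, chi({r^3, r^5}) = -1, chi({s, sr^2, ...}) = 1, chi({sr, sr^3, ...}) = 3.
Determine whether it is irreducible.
Not irreducible (reducible): <chi, chi> = 13 > 1.

Working: <chi, chi> = (1/|G|) sum_C |C| * |chi(C)|^2 = (1/16)[1*|9|^2 + 1*|9|^2 + 2*|-1|^2 + 2*|1|^2 + 2*|-1|^2 + 4*|1|^2 + 4*|3|^2]
  = (1/16)[(81) + (81) + (2) + (2) + (2) + (4) + (36)] = 208/16 = 13.
A character is irreducible iff <chi, chi> = 1, so this representation is reducible.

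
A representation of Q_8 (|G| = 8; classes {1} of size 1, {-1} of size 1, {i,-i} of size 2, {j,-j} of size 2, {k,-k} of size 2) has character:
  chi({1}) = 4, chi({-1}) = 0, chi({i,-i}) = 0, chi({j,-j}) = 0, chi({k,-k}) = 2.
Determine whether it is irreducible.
Not irreducible (reducible): <chi, chi> = 3 > 1.

Working: <chi, chi> = (1/|G|) sum_C |C| * |chi(C)|^2 = (1/8)[1*|4|^2 + 1*|0|^2 + 2*|0|^2 + 2*|0|^2 + 2*|2|^2]
  = (1/8)[(16) + (0) + (0) + (0) + (8)] = 24/8 = 3.
A character is irreducible iff <chi, chi> = 1, so this representation is reducible.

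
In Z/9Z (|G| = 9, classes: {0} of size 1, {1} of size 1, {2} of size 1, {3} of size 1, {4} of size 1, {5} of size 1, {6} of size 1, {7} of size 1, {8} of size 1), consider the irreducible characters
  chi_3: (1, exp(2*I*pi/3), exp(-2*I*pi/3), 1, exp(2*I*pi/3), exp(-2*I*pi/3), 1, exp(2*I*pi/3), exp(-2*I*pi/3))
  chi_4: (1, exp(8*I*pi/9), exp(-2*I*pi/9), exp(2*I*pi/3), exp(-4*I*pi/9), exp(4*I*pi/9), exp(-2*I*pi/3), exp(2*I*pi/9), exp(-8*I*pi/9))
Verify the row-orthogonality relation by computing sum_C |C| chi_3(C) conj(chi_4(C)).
Sum = 0; so <chi_3, chi_4> = 0 (distinct irreducibles are orthogonal).

Working: Compute term by term over conjugacy classes (|C| * chi_3(C) * conj(chi_4(C))):
  1*(1)*conj(1) + 1*(exp(2*I*pi/3))*conj(exp(8*I*pi/9)) + 1*(exp(-2*I*pi/3))*conj(exp(-2*I*pi/9)) + 1*(1)*conj(exp(2*I*pi/3)) + 1*(exp(2*I*pi/3))*conj(exp(-4*I*pi/9)) + 1*(exp(-2*I*pi/3))*conj(exp(4*I*pi/9)) + 1*(1)*conj(exp(-2*I*pi/3)) + 1*(exp(2*I*pi/3))*conj(exp(2*I*pi/9)) + 1*(exp(-2*I*pi/3))*conj(exp(-8*I*pi/9))
  = (1) + (exp(-2*I*pi/9)) + (exp(-4*I*pi/9)) + (exp(-2*I*pi/3)) + (exp(-8*I*pi/9)) + (exp(8*I*pi/9)) + (exp(2*I*pi/3)) + (exp(4*I*pi/9)) + (exp(2*I*pi/9))
  = 0.
(Exp terms are combined using exp(i*s)*conj(exp(i*t)) = exp(i*(s-t)), and sums of them are collapsed using the identity that for every m > 1 the m distinct m-th roots of unity sum to 0, e.g. 1 + exp(2*I*pi/3) + exp(-2*I*pi/3) = 0.)
Dividing by |G| = 9 gives 0/9 = 0, matching the row-orthogonality relation <chi_3, chi_4> = [chi_3 = chi_4].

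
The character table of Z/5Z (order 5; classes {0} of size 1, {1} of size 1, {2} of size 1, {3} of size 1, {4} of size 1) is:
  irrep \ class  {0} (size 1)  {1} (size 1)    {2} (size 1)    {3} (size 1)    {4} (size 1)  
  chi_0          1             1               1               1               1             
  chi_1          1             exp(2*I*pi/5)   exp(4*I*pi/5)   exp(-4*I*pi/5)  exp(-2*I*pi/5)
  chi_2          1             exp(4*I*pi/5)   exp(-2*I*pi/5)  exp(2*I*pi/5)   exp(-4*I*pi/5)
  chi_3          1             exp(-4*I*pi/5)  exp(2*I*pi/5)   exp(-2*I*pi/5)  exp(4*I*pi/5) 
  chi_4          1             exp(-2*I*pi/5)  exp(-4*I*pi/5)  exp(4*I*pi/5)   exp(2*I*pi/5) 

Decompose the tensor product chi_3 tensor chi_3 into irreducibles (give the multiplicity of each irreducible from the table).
chi_3 tensor chi_3 = chi_1 (all other irreducibles have multiplicity 0).

The character of a tensor product is the pointwise product (chi_3 * chi_3)(C) = chi_3(C) * chi_3(C):
  {0}: (1)*(1), {1}: (exp(-4*I*pi/5))*(exp(-4*I*pi/5)), {2}: (exp(2*I*pi/5))*(exp(2*I*pi/5)), {3}: (exp(-2*I*pi/5))*(exp(-2*I*pi/5)), {4}: (exp(4*I*pi/5))*(exp(4*I*pi/5))
so (chi_3 * chi_3) takes values
  {0} -> 1, {1} -> exp(2*I*pi/5), {2} -> exp(4*I*pi/5), {3} -> exp(-4*I*pi/5), {4} -> exp(-2*I*pi/5).
Now take the inner product of this character with each irreducible chi from the table, <chi_3*chi_3, chi> = (1/5) sum_C |C| (chi_3*chi_3)(C) conj(chi(C)):
  <chi_3*chi_3, chi_0> = (1/5)[1*(1)*conj(1) + 1*(exp(2*I*pi/5))*conj(1) + 1*(exp(4*I*pi/5))*conj(1) + 1*(exp(-4*I*pi/5))*conj(1) + 1*(exp(-2*I*pi/5))*conj(1)]
      = (1/5)[(1) + (exp(2*I*pi/5)) + (exp(4*I*pi/5)) + (exp(-4*I*pi/5)) + (exp(-2*I*pi/5))] = 0/5 = 0
  <chi_3*chi_3, chi_1> = (1/5)[1*(1)*conj(1) + 1*(exp(2*I*pi/5))*conj(exp(2*I*pi/5)) + 1*(exp(4*I*pi/5))*conj(exp(4*I*pi/5)) + 1*(exp(-4*I*pi/5))*conj(exp(-4*I*pi/5)) + 1*(exp(-2*I*pi/5))*conj(exp(-2*I*pi/5))]
      = (1/5)[(1) + (1) + (1) + (1) + (1)] = 5/5 = 1
  <chi_3*chi_3, chi_2> = (1/5)[1*(1)*conj(1) + 1*(exp(2*I*pi/5))*conj(exp(4*I*pi/5)) + 1*(exp(4*I*pi/5))*conj(exp(-2*I*pi/5)) + 1*(exp(-4*I*pi/5))*conj(exp(2*I*pi/5)) + 1*(exp(-2*I*pi/5))*conj(exp(-4*I*pi/5))]
      = (1/5)[(1) + (exp(-2*I*pi/5)) + (exp(-4*I*pi/5)) + (exp(4*I*pi/5)) + (exp(2*I*pi/5))] = 0/5 = 0
  <chi_3*chi_3, chi_3> = (1/5)[1*(1)*conj(1) + 1*(exp(2*I*pi/5))*conj(exp(-4*I*pi/5)) + 1*(exp(4*I*pi/5))*conj(exp(2*I*pi/5)) + 1*(exp(-4*I*pi/5))*conj(exp(-2*I*pi/5)) + 1*(exp(-2*I*pi/5))*conj(exp(4*I*pi/5))]
      = (1/5)[(1) + (exp(-4*I*pi/5)) + (exp(2*I*pi/5)) + (exp(-2*I*pi/5)) + (exp(4*I*pi/5))] = 0/5 = 0
  <chi_3*chi_3, chi_4> = (1/5)[1*(1)*conj(1) + 1*(exp(2*I*pi/5))*conj(exp(-2*I*pi/5)) + 1*(exp(4*I*pi/5))*conj(exp(-4*I*pi/5)) + 1*(exp(-4*I*pi/5))*conj(exp(4*I*pi/5)) + 1*(exp(-2*I*pi/5))*conj(exp(2*I*pi/5))]
      = (1/5)[(1) + (exp(4*I*pi/5)) + (exp(-2*I*pi/5)) + (exp(2*I*pi/5)) + (exp(-4*I*pi/5))] = 0/5 = 0
(Exp terms are combined using exp(i*s)*conj(exp(i*t)) = exp(i*(s-t)), and sums of them are collapsed using the identity that for every m > 1 the m distinct m-th roots of unity sum to 0, e.g. 1 + exp(2*I*pi/3) + exp(-2*I*pi/3) = 0.)
Hence the multiplicities are chi_1: 1. Dimension check: dim(chi_3)*dim(chi_3) = 1*1 = 1 and sum (mult * dim) = 1*1 = 1.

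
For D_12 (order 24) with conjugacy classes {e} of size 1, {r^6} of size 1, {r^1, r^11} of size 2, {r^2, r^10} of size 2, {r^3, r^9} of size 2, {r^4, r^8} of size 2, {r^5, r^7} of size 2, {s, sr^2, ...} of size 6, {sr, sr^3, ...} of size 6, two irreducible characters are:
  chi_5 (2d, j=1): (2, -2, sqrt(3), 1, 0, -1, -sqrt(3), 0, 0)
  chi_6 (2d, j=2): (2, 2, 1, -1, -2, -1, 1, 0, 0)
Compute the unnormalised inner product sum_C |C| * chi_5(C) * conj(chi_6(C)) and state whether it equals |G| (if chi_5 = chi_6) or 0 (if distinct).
Sum = 0; so <chi_5, chi_6> = 0 (distinct irreducibles are orthogonal).

Details: Compute term by term over conjugacy classes (|C| * chi_5(C) * conj(chi_6(C))):
  1*(2)*conj(2) + 1*(-2)*conj(2) + 2*(sqrt(3))*conj(1) + 2*(1)*conj(-1) + 2*(0)*conj(-2) + 2*(-1)*conj(-1) + 2*(-sqrt(3))*conj(1) + 6*(0)*conj(0) + 6*(0)*conj(0)
  = (4) + (-4) + (2*sqrt(3)) + (-2) + (0) + (2) + (-2*sqrt(3)) + (0) + (0)
  = 0.
Dividing by |G| = 24 gives 0/24 = 0, matching the row-orthogonality relation <chi_5, chi_6> = [chi_5 = chi_6].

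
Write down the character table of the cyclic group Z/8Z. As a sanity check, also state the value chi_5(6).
Character table of Z/8Z (irreps indexed chi_0,...,chi_7 with chi_k(m) = zeta_8^(k*m), zeta_8 = exp(2*pi*i/8)):
  irrep \ class  {0} (size 1)  {1} (size 1)    {2} (size 1)  {3} (size 1)    {4} (size 1)  {5} (size 1)    {6} (size 1)  {7} (size 1)  
  chi_0          1             1               1             1               1             1               1             1             
  chi_1          1             exp(I*pi/4)     I             exp(3*I*pi/4)   -1            exp(-3*I*pi/4)  -I            exp(-I*pi/4)  
  chi_2          1             I               -1            -I              1             I               -1            -I            
  chi_3          1             exp(3*I*pi/4)   -I            exp(I*pi/4)     -1            exp(-I*pi/4)    I             exp(-3*I*pi/4)
  chi_4          1             -1              1             -1              1             -1              1             -1            
  chi_5          1             exp(-3*I*pi/4)  I             exp(-I*pi/4)    -1            exp(I*pi/4)     -I            exp(3*I*pi/4) 
  chi_6          1             -I              -1            I               1             -I              -1            I             
  chi_7          1             exp(-I*pi/4)    -I            exp(-3*I*pi/4)  -1            exp(3*I*pi/4)   I             exp(I*pi/4)   

Spot check: chi_5(6) = zeta_8^(5*6) = zeta_8^30 = -I.

Solution. Z/8Z is abelian, so all 8 irreducible complex representations are 1-dimensional. They are given by chi_k(m) = zeta_8^(k*m) for k = 0,...,7. Row orthogonality: sum_m chi_k(m) conj(chi_l(m)) = 8 * [k = l].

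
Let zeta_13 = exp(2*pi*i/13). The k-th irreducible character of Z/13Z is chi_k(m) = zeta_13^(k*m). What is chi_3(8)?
chi_3(8) = zeta_13^24 = exp(-4*I*pi/13)

Why: chi_3(8) = zeta_13^(3*8) = zeta_13^24. Since zeta_13^13 = 1, this equals zeta_13^11 = exp(2*pi*i*11/13) = exp(-4*I*pi/13).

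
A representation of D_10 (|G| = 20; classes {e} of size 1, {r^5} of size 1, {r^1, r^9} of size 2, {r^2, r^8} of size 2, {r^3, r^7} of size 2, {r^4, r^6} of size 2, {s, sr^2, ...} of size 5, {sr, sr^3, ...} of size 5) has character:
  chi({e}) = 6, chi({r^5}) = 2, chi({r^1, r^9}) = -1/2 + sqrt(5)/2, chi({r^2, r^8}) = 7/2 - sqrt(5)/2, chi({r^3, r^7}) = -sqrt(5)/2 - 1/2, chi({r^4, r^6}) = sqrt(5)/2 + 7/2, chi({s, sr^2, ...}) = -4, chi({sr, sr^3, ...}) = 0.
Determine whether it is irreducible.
Not irreducible (reducible): <chi, chi> = 9 > 1.

Argument: <chi, chi> = (1/|G|) sum_C |C| * |chi(C)|^2 = (1/20)[1*|6|^2 + 1*|2|^2 + 2*|-1/2 + sqrt(5)/2|^2 + 2*|7/2 - sqrt(5)/2|^2 + 2*|-sqrt(5)/2 - 1/2|^2 + 2*|sqrt(5)/2 + 7/2|^2 + 5*|-4|^2 + 5*|0|^2]
  = (1/20)[(36) + (4) + (3 - sqrt(5)) + (27 - 7*sqrt(5)) + (sqrt(5) + 3) + (7*sqrt(5) + 27) + (80) + (0)] = 180/20 = 9.
A character is irreducible iff <chi, chi> = 1, so this representation is reducible.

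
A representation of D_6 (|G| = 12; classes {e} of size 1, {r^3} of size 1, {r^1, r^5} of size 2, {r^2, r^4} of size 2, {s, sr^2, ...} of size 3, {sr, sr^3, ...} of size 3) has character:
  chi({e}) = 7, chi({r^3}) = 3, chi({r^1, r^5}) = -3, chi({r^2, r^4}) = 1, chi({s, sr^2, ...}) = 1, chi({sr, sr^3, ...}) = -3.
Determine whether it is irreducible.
Not irreducible (reducible): <chi, chi> = 9 > 1.

Working: <chi, chi> = (1/|G|) sum_C |C| * |chi(C)|^2 = (1/12)[1*|7|^2 + 1*|3|^2 + 2*|-3|^2 + 2*|1|^2 + 3*|1|^2 + 3*|-3|^2]
  = (1/12)[(49) + (9) + (18) + (2) + (3) + (27)] = 108/12 = 9.
A character is irreducible iff <chi, chi> = 1, so this representation is reducible.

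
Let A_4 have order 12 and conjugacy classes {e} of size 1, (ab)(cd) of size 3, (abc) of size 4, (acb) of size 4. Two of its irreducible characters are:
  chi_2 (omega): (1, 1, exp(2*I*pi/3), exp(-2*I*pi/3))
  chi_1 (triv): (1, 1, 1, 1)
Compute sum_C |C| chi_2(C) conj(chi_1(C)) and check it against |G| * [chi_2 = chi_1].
Sum = 0; so <chi_2, chi_1> = 0 (distinct irreducibles are orthogonal).

Justification: Compute term by term over conjugacy classes (|C| * chi_2(C) * conj(chi_1(C))):
  1*(1)*conj(1) + 3*(1)*conj(1) + 4*(exp(2*I*pi/3))*conj(1) + 4*(exp(-2*I*pi/3))*conj(1)
  = (1) + (3) + (4*exp(2*I*pi/3)) + (4*exp(-2*I*pi/3))
  = 0.
(Exp terms are combined using exp(i*s)*conj(exp(i*t)) = exp(i*(s-t)), and sums of them are collapsed using the identity that for every m > 1 the m distinct m-th roots of unity sum to 0, e.g. 1 + exp(2*I*pi/3) + exp(-2*I*pi/3) = 0.)
Dividing by |G| = 12 gives 0/12 = 0, matching the row-orthogonality relation <chi_2, chi_1> = [chi_2 = chi_1].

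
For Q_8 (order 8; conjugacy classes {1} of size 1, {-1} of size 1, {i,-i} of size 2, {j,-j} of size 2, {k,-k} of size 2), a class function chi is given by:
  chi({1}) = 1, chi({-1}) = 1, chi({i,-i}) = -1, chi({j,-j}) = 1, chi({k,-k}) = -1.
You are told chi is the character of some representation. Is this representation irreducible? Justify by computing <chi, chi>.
Irreducible: <chi, chi> = 1.

Argument: <chi, chi> = (1/|G|) sum_C |C| * |chi(C)|^2 = (1/8)[1*|1|^2 + 1*|1|^2 + 2*|-1|^2 + 2*|1|^2 + 2*|-1|^2]
  = (1/8)[(1) + (1) + (2) + (2) + (2)] = 8/8 = 1.
A character is irreducible iff <chi, chi> = 1, so this representation is irreducible.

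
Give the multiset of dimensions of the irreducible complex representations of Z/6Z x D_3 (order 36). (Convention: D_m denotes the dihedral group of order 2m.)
Dimensions: 1, 1, 1, 1, 1, 1, 1, 1, 1, 1, 1, 1, 2, 2, 2, 2, 2, 2

Explanation: There are 18 irreducibles (= number of conjugacy classes). Their dimensions d_i satisfy sum d_i^2 = |G| = 36: 1 + 1 + 1 + 1 + 1 + 1 + 1 + 1 + 1 + 1 + 1 + 1 + 4 + 4 + 4 + 4 + 4 + 4 = 36. (For the product with Z/6Z: each of the 6 1-dim characters of Z/6Z tensors with each irrep of D_3, giving 6 copies of each D_3-dimension.)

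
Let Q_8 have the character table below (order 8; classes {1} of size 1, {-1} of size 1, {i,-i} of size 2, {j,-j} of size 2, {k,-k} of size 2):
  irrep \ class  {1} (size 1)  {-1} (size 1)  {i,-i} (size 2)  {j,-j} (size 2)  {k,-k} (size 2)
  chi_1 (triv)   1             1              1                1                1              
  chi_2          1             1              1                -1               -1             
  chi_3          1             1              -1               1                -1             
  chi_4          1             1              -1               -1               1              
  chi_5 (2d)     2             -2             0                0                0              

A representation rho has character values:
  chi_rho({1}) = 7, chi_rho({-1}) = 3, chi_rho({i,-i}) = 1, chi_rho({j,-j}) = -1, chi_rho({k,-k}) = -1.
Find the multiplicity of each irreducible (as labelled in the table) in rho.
Multiplicities: chi_1: 1, chi_2: 2, chi_3: 1, chi_4: 1, chi_5: 1.

Reasoning: Use <chi_rho, chi> = (1/|G|) sum_C |C| * chi_rho(C) * conj(chi(C)) with |G| = 8 for each irreducible chi in the table:
  <chi_rho, chi_1> = (1/8)[1*(7)*conj(1) + 1*(3)*conj(1) + 2*(1)*conj(1) + 2*(-1)*conj(1) + 2*(-1)*conj(1)]
      = (1/8)[(7) + (3) + (2) + (-2) + (-2)] = 8/8 = 1
  <chi_rho, chi_2> = (1/8)[1*(7)*conj(1) + 1*(3)*conj(1) + 2*(1)*conj(1) + 2*(-1)*conj(-1) + 2*(-1)*conj(-1)]
      = (1/8)[(7) + (3) + (2) + (2) + (2)] = 16/8 = 2
  <chi_rho, chi_3> = (1/8)[1*(7)*conj(1) + 1*(3)*conj(1) + 2*(1)*conj(-1) + 2*(-1)*conj(1) + 2*(-1)*conj(-1)]
      = (1/8)[(7) + (3) + (-2) + (-2) + (2)] = 8/8 = 1
  <chi_rho, chi_4> = (1/8)[1*(7)*conj(1) + 1*(3)*conj(1) + 2*(1)*conj(-1) + 2*(-1)*conj(-1) + 2*(-1)*conj(1)]
      = (1/8)[(7) + (3) + (-2) + (2) + (-2)] = 8/8 = 1
  <chi_rho, chi_5> = (1/8)[1*(7)*conj(2) + 1*(3)*conj(-2) + 2*(1)*conj(0) + 2*(-1)*conj(0) + 2*(-1)*conj(0)]
      = (1/8)[(14) + (-6) + (0) + (0) + (0)] = 8/8 = 1
Dimension check: dim(rho) = sum (mult * dim) = 1*1 + 2*1 + 1*1 + 1*1 + 1*2 = 7 = chi_rho(e) = 7.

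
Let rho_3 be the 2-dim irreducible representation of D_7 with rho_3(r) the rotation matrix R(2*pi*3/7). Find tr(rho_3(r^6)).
chi_{rho_3}(r^6) = 2*cos(2*pi*3*6/7) = -2*cos(pi/7)

Proof sketch: rho_3(r^6) is rotation by angle 2*pi*3*6/7, whose trace is 2*cos(2*pi*3*6/7) = -2*cos(pi/7).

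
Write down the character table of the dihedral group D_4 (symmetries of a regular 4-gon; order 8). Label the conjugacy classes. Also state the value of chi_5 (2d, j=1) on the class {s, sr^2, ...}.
Conjugacy classes: {e} of size 1, {r^2} of size 1, {r^1, r^3} of size 2, {s, sr^2, ...} of size 2, {sr, sr^3, ...} of size 2.
Character table:
  irrep \ class              {e} (size 1)  {r^2} (size 1)  {r^1, r^3} (size 2)  {s, sr^2, ...} (size 2)  {sr, sr^3, ...} (size 2)
  chi_1 (triv)               1             1               1                    1                        1                       
  chi_2 (sign: r->1, s->-1)  1             1               1                    -1                       -1                      
  chi_3 (r->-1, s->1)        1             1               -1                   1                        -1                      
  chi_4 (r->-1, s->-1)       1             1               -1                   -1                       1                       
  chi_5 (2d, j=1)            2             -2              0                    0                        0                       

Spot check: chi_5 (2d, j=1) on {s, sr^2, ...} = 0.

Why: D_4 has order 2*4 = 8 with 5 conjugacy classes, hence 5 irreducibles. Sum of squared dims 1 + 1 + 1 + 1 + 4 = 8 = |G|. Linear characters come from the abelianisation; the 2-dimensional irreps have character r^k -> 2*cos(2*pi*j*k/4), reflections -> 0.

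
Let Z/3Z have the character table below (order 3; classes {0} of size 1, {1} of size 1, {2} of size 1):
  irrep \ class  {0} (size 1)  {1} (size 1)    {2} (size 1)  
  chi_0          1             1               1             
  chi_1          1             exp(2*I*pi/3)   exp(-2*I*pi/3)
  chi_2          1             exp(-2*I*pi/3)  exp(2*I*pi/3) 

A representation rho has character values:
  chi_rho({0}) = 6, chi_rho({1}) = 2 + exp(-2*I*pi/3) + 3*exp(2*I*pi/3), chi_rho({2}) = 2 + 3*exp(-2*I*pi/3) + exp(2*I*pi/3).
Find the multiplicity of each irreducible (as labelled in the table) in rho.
Multiplicities: chi_0: 2, chi_1: 3, chi_2: 1.

Justification: Use <chi_rho, chi> = (1/|G|) sum_C |C| * chi_rho(C) * conj(chi(C)) with |G| = 3 for each irreducible chi in the table:
  <chi_rho, chi_0> = (1/3)[1*(6)*conj(1) + 1*(2 + exp(-2*I*pi/3) + 3*exp(2*I*pi/3))*conj(1) + 1*(2 + 3*exp(-2*I*pi/3) + exp(2*I*pi/3))*conj(1)]
      = (1/3)[(6) + (2 + exp(-2*I*pi/3) + 3*exp(2*I*pi/3)) + (2 + 3*exp(-2*I*pi/3) + exp(2*I*pi/3))] = 6/3 = 2
  <chi_rho, chi_1> = (1/3)[1*(6)*conj(1) + 1*(2 + exp(-2*I*pi/3) + 3*exp(2*I*pi/3))*conj(exp(2*I*pi/3)) + 1*(2 + 3*exp(-2*I*pi/3) + exp(2*I*pi/3))*conj(exp(-2*I*pi/3))]
      = (1/3)[(6) + (3 + 2*exp(-2*I*pi/3) + exp(2*I*pi/3)) + (3 + exp(-2*I*pi/3) + 2*exp(2*I*pi/3))] = 9/3 = 3
  <chi_rho, chi_2> = (1/3)[1*(6)*conj(1) + 1*(2 + exp(-2*I*pi/3) + 3*exp(2*I*pi/3))*conj(exp(-2*I*pi/3)) + 1*(2 + 3*exp(-2*I*pi/3) + exp(2*I*pi/3))*conj(exp(2*I*pi/3))]
      = (1/3)[(6) + (1 + 3*exp(-2*I*pi/3) + 2*exp(2*I*pi/3)) + (1 + 2*exp(-2*I*pi/3) + 3*exp(2*I*pi/3))] = 3/3 = 1
(Exp terms are combined using exp(i*s)*conj(exp(i*t)) = exp(i*(s-t)), and sums of them are collapsed using the identity that for every m > 1 the m distinct m-th roots of unity sum to 0, e.g. 1 + exp(2*I*pi/3) + exp(-2*I*pi/3) = 0.)
Dimension check: dim(rho) = sum (mult * dim) = 2*1 + 3*1 + 1*1 = 6 = chi_rho(e) = 6.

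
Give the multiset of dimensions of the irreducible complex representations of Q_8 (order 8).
Dimensions: 1, 1, 1, 1, 2

Why: There are 5 irreducibles (= number of conjugacy classes). Their dimensions d_i satisfy sum d_i^2 = |G| = 8: 1 + 1 + 1 + 1 + 4 = 8.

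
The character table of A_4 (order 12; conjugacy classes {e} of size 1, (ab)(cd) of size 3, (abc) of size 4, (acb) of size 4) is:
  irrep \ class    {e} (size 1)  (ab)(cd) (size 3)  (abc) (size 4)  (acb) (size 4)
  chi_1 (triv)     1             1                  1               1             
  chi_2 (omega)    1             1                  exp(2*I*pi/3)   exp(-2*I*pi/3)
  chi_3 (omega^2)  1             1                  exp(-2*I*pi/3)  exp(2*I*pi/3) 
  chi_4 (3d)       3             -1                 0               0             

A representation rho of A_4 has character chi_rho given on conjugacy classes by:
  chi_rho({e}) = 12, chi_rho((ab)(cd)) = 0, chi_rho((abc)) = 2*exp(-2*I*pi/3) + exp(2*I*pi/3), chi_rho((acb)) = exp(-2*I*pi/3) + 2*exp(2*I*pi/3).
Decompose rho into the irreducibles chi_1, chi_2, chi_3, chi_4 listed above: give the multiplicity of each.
Multiplicities: chi_1: 0, chi_2: 1, chi_3: 2, chi_4: 3.

Use <chi_rho, chi> = (1/|G|) sum_C |C| * chi_rho(C) * conj(chi(C)) with |G| = 12 for each irreducible chi in the table:
  <chi_rho, chi_1> = (1/12)[1*(12)*conj(1) + 3*(0)*conj(1) + 4*(2*exp(-2*I*pi/3) + exp(2*I*pi/3))*conj(1) + 4*(exp(-2*I*pi/3) + 2*exp(2*I*pi/3))*conj(1)]
      = (1/12)[(12) + (0) + (8*exp(-2*I*pi/3) + 4*exp(2*I*pi/3)) + (4*exp(-2*I*pi/3) + 8*exp(2*I*pi/3))] = 0/12 = 0
  <chi_rho, chi_2> = (1/12)[1*(12)*conj(1) + 3*(0)*conj(1) + 4*(2*exp(-2*I*pi/3) + exp(2*I*pi/3))*conj(exp(2*I*pi/3)) + 4*(exp(-2*I*pi/3) + 2*exp(2*I*pi/3))*conj(exp(-2*I*pi/3))]
      = (1/12)[(12) + (0) + (4 + 8*exp(2*I*pi/3)) + (4 + 8*exp(-2*I*pi/3))] = 12/12 = 1
  <chi_rho, chi_3> = (1/12)[1*(12)*conj(1) + 3*(0)*conj(1) + 4*(2*exp(-2*I*pi/3) + exp(2*I*pi/3))*conj(exp(-2*I*pi/3)) + 4*(exp(-2*I*pi/3) + 2*exp(2*I*pi/3))*conj(exp(2*I*pi/3))]
      = (1/12)[(12) + (0) + (8 + 4*exp(-2*I*pi/3)) + (8 + 4*exp(2*I*pi/3))] = 24/12 = 2
  <chi_rho, chi_4> = (1/12)[1*(12)*conj(3) + 3*(0)*conj(-1) + 4*(2*exp(-2*I*pi/3) + exp(2*I*pi/3))*conj(0) + 4*(exp(-2*I*pi/3) + 2*exp(2*I*pi/3))*conj(0)]
      = (1/12)[(36) + (0) + (0) + (0)] = 36/12 = 3
(Exp terms are combined using exp(i*s)*conj(exp(i*t)) = exp(i*(s-t)), and sums of them are collapsed using the identity that for every m > 1 the m distinct m-th roots of unity sum to 0, e.g. 1 + exp(2*I*pi/3) + exp(-2*I*pi/3) = 0.)
Dimension check: dim(rho) = sum (mult * dim) = 0*1 + 1*1 + 2*1 + 3*3 = 12 = chi_rho(e) = 12.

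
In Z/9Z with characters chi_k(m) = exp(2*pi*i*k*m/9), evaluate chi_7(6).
chi_7(6) = zeta_9^42 = exp(-2*I*pi/3)

Details: chi_7(6) = zeta_9^(7*6) = zeta_9^42. Since zeta_9^9 = 1, this equals zeta_9^6 = exp(2*pi*i*6/9) = exp(-2*I*pi/3).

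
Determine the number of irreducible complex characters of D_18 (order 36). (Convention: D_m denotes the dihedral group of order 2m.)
12

Solution. The number of irreducible complex representations of a finite group equals its number of conjugacy classes. D_18 has 12 conjugacy classes (n/2 + 3 for n even), so D_18 (order 36) has exactly 12 irreducible complex representations.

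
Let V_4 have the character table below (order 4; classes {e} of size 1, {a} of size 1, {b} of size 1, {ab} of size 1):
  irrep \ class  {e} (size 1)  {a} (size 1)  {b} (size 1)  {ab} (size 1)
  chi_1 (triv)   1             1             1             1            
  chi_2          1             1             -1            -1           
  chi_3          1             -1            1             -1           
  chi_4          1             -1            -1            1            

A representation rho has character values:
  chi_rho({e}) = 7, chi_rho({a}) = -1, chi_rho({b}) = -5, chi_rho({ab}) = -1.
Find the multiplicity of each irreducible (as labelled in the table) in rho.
Multiplicities: chi_1: 0, chi_2: 3, chi_3: 1, chi_4: 3.

Details: Use <chi_rho, chi> = (1/|G|) sum_C |C| * chi_rho(C) * conj(chi(C)) with |G| = 4 for each irreducible chi in the table:
  <chi_rho, chi_1> = (1/4)[1*(7)*conj(1) + 1*(-1)*conj(1) + 1*(-5)*conj(1) + 1*(-1)*conj(1)]
      = (1/4)[(7) + (-1) + (-5) + (-1)] = 0/4 = 0
  <chi_rho, chi_2> = (1/4)[1*(7)*conj(1) + 1*(-1)*conj(1) + 1*(-5)*conj(-1) + 1*(-1)*conj(-1)]
      = (1/4)[(7) + (-1) + (5) + (1)] = 12/4 = 3
  <chi_rho, chi_3> = (1/4)[1*(7)*conj(1) + 1*(-1)*conj(-1) + 1*(-5)*conj(1) + 1*(-1)*conj(-1)]
      = (1/4)[(7) + (1) + (-5) + (1)] = 4/4 = 1
  <chi_rho, chi_4> = (1/4)[1*(7)*conj(1) + 1*(-1)*conj(-1) + 1*(-5)*conj(-1) + 1*(-1)*conj(1)]
      = (1/4)[(7) + (1) + (5) + (-1)] = 12/4 = 3
Dimension check: dim(rho) = sum (mult * dim) = 0*1 + 3*1 + 1*1 + 3*1 = 7 = chi_rho(e) = 7.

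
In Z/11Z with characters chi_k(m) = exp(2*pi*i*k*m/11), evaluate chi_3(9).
chi_3(9) = zeta_11^27 = exp(10*I*pi/11)

Explanation: chi_3(9) = zeta_11^(3*9) = zeta_11^27. Since zeta_11^11 = 1, this equals zeta_11^5 = exp(2*pi*i*5/11) = exp(10*I*pi/11).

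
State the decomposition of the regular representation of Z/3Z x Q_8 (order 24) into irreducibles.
Each irreducible V_i of dimension d_i appears with multiplicity d_i, i.e. rho_reg = (direct sum over all irreducibles V_i) d_i V_i. The irreducible dimensions for Z/3Z x Q_8 are 1, 1, 1, 1, 1, 1, 1, 1, 1, 1, 1, 1, 2, 2, 2: 12 irreducibles of dimension 1, each with multiplicity 1; 3 irreducibles of dimension 2, each with multiplicity 2. Total dimension 12*1*1 + 3*2*2 = 24 = |G|.

Working: General theorem: in the regular representation of a finite group G, each irreducible appears with multiplicity equal to its dimension. Check: dim(rho_reg) = sum d_i^2 = 1 + 1 + 1 + 1 + 1 + 1 + 1 + 1 + 1 + 1 + 1 + 1 + 4 + 4 + 4 = 24 = |G|.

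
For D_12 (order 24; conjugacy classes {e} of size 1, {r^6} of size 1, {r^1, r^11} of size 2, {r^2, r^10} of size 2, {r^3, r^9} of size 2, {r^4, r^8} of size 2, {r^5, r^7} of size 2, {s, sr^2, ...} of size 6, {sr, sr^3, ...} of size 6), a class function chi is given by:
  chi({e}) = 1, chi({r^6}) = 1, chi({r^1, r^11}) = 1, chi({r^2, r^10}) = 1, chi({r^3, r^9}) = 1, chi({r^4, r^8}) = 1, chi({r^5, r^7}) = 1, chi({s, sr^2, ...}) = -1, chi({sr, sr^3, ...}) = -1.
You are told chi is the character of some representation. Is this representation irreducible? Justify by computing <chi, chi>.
Irreducible: <chi, chi> = 1.

Reasoning: <chi, chi> = (1/|G|) sum_C |C| * |chi(C)|^2 = (1/24)[1*|1|^2 + 1*|1|^2 + 2*|1|^2 + 2*|1|^2 + 2*|1|^2 + 2*|1|^2 + 2*|1|^2 + 6*|-1|^2 + 6*|-1|^2]
  = (1/24)[(1) + (1) + (2) + (2) + (2) + (2) + (2) + (6) + (6)] = 24/24 = 1.
A character is irreducible iff <chi, chi> = 1, so this representation is irreducible.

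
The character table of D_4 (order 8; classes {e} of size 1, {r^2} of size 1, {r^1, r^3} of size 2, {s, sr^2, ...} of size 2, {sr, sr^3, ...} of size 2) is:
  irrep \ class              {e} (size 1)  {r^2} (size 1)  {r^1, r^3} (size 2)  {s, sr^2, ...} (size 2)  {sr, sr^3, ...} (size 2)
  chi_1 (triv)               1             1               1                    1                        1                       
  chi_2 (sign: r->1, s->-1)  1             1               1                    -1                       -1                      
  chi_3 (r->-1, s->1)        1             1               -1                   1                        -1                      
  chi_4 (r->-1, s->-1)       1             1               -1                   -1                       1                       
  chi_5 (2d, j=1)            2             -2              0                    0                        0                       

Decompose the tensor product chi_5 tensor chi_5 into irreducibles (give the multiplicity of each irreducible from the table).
chi_5 tensor chi_5 = chi_1 + chi_2 + chi_3 + chi_4 (all other irreducibles have multiplicity 0).

Explanation: The character of a tensor product is the pointwise product (chi_5 * chi_5)(C) = chi_5(C) * chi_5(C):
  {e}: (2)*(2), {r^2}: (-2)*(-2), {r^1, r^3}: (0)*(0), {s, sr^2, ...}: (0)*(0), {sr, sr^3, ...}: (0)*(0)
so (chi_5 * chi_5) takes values
  {e} -> 4, {r^2} -> 4, {r^1, r^3} -> 0, {s, sr^2, ...} -> 0, {sr, sr^3, ...} -> 0.
Now take the inner product of this character with each irreducible chi from the table, <chi_5*chi_5, chi> = (1/8) sum_C |C| (chi_5*chi_5)(C) conj(chi(C)):
  <chi_5*chi_5, chi_1> = (1/8)[1*(4)*conj(1) + 1*(4)*conj(1) + 2*(0)*conj(1) + 2*(0)*conj(1) + 2*(0)*conj(1)]
      = (1/8)[(4) + (4) + (0) + (0) + (0)] = 8/8 = 1
  <chi_5*chi_5, chi_2> = (1/8)[1*(4)*conj(1) + 1*(4)*conj(1) + 2*(0)*conj(1) + 2*(0)*conj(-1) + 2*(0)*conj(-1)]
      = (1/8)[(4) + (4) + (0) + (0) + (0)] = 8/8 = 1
  <chi_5*chi_5, chi_3> = (1/8)[1*(4)*conj(1) + 1*(4)*conj(1) + 2*(0)*conj(-1) + 2*(0)*conj(1) + 2*(0)*conj(-1)]
      = (1/8)[(4) + (4) + (0) + (0) + (0)] = 8/8 = 1
  <chi_5*chi_5, chi_4> = (1/8)[1*(4)*conj(1) + 1*(4)*conj(1) + 2*(0)*conj(-1) + 2*(0)*conj(-1) + 2*(0)*conj(1)]
      = (1/8)[(4) + (4) + (0) + (0) + (0)] = 8/8 = 1
  <chi_5*chi_5, chi_5> = (1/8)[1*(4)*conj(2) + 1*(4)*conj(-2) + 2*(0)*conj(0) + 2*(0)*conj(0) + 2*(0)*conj(0)]
      = (1/8)[(8) + (-8) + (0) + (0) + (0)] = 0/8 = 0
Hence the multiplicities are chi_1: 1, chi_2: 1, chi_3: 1, chi_4: 1. Dimension check: dim(chi_5)*dim(chi_5) = 2*2 = 4 and sum (mult * dim) = 1*1 + 1*1 + 1*1 + 1*1 = 4.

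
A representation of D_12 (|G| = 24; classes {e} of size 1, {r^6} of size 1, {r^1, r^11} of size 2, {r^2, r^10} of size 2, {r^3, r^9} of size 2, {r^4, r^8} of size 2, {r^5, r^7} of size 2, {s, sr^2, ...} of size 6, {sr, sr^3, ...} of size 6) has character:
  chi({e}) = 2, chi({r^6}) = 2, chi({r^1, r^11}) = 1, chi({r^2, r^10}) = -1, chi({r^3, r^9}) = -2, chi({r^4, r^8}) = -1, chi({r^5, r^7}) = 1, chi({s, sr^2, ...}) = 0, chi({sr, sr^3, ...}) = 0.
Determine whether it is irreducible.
Irreducible: <chi, chi> = 1.

<chi, chi> = (1/|G|) sum_C |C| * |chi(C)|^2 = (1/24)[1*|2|^2 + 1*|2|^2 + 2*|1|^2 + 2*|-1|^2 + 2*|-2|^2 + 2*|-1|^2 + 2*|1|^2 + 6*|0|^2 + 6*|0|^2]
  = (1/24)[(4) + (4) + (2) + (2) + (8) + (2) + (2) + (0) + (0)] = 24/24 = 1.
A character is irreducible iff <chi, chi> = 1, so this representation is irreducible.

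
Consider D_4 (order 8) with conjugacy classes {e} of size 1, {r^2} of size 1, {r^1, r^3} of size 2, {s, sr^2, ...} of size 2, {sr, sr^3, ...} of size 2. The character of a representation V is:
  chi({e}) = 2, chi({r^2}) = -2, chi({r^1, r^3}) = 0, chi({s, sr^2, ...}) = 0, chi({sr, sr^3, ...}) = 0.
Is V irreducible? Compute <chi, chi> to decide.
Irreducible: <chi, chi> = 1.

Working: <chi, chi> = (1/|G|) sum_C |C| * |chi(C)|^2 = (1/8)[1*|2|^2 + 1*|-2|^2 + 2*|0|^2 + 2*|0|^2 + 2*|0|^2]
  = (1/8)[(4) + (4) + (0) + (0) + (0)] = 8/8 = 1.
A character is irreducible iff <chi, chi> = 1, so this representation is irreducible.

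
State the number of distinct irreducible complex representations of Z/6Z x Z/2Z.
12

The number of irreducible complex representations of a finite group equals its number of conjugacy classes. Z/6Z x Z/2Z is abelian of order 12, so every element is its own conjugacy class: 12 classes, so Z/6Z x Z/2Z (order 12) has exactly 12 irreducible complex representations.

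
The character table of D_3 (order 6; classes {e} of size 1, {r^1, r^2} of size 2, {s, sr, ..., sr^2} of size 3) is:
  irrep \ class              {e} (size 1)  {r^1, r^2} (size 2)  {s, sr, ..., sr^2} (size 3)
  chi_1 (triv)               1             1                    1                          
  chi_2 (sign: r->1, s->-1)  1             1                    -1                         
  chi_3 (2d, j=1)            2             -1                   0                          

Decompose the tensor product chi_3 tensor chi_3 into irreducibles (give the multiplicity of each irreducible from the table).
chi_3 tensor chi_3 = chi_1 + chi_2 + chi_3 (all other irreducibles have multiplicity 0).

The character of a tensor product is the pointwise product (chi_3 * chi_3)(C) = chi_3(C) * chi_3(C):
  {e}: (2)*(2), {r^1, r^2}: (-1)*(-1), {s, sr, ..., sr^2}: (0)*(0)
so (chi_3 * chi_3) takes values
  {e} -> 4, {r^1, r^2} -> 1, {s, sr, ..., sr^2} -> 0.
Now take the inner product of this character with each irreducible chi from the table, <chi_3*chi_3, chi> = (1/6) sum_C |C| (chi_3*chi_3)(C) conj(chi(C)):
  <chi_3*chi_3, chi_1> = (1/6)[1*(4)*conj(1) + 2*(1)*conj(1) + 3*(0)*conj(1)]
      = (1/6)[(4) + (2) + (0)] = 6/6 = 1
  <chi_3*chi_3, chi_2> = (1/6)[1*(4)*conj(1) + 2*(1)*conj(1) + 3*(0)*conj(-1)]
      = (1/6)[(4) + (2) + (0)] = 6/6 = 1
  <chi_3*chi_3, chi_3> = (1/6)[1*(4)*conj(2) + 2*(1)*conj(-1) + 3*(0)*conj(0)]
      = (1/6)[(8) + (-2) + (0)] = 6/6 = 1
Hence the multiplicities are chi_1: 1, chi_2: 1, chi_3: 1. Dimension check: dim(chi_3)*dim(chi_3) = 2*2 = 4 and sum (mult * dim) = 1*1 + 1*1 + 1*2 = 4.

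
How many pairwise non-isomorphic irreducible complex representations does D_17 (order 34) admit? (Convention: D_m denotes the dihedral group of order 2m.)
10

Argument: The number of irreducible complex representations of a finite group equals its number of conjugacy classes. D_17 has 10 conjugacy classes ((n+3)/2 for n odd), so D_17 (order 34) has exactly 10 irreducible complex representations.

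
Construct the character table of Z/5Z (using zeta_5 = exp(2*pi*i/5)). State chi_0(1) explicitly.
Character table of Z/5Z (irreps indexed chi_0,...,chi_4 with chi_k(m) = zeta_5^(k*m), zeta_5 = exp(2*pi*i/5)):
  irrep \ class  {0} (size 1)  {1} (size 1)    {2} (size 1)    {3} (size 1)    {4} (size 1)  
  chi_0          1             1               1               1               1             
  chi_1          1             exp(2*I*pi/5)   exp(4*I*pi/5)   exp(-4*I*pi/5)  exp(-2*I*pi/5)
  chi_2          1             exp(4*I*pi/5)   exp(-2*I*pi/5)  exp(2*I*pi/5)   exp(-4*I*pi/5)
  chi_3          1             exp(-4*I*pi/5)  exp(2*I*pi/5)   exp(-2*I*pi/5)  exp(4*I*pi/5) 
  chi_4          1             exp(-2*I*pi/5)  exp(-4*I*pi/5)  exp(4*I*pi/5)   exp(2*I*pi/5) 

Spot check: chi_0(1) = zeta_5^(0*1) = zeta_5^0 = 1.

Z/5Z is abelian, so all 5 irreducible complex representations are 1-dimensional. They are given by chi_k(m) = zeta_5^(k*m) for k = 0,...,4. Row orthogonality: sum_m chi_k(m) conj(chi_l(m)) = 5 * [k = l].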